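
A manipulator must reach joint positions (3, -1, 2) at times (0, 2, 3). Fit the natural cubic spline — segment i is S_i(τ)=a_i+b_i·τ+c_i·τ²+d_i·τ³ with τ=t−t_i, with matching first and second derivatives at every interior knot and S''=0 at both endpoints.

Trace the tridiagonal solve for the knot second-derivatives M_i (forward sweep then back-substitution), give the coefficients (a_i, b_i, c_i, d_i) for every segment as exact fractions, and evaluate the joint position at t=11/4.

  seg 0: a=3 b=-11/3 c=0 d=5/12
  seg 1: a=-1 b=4/3 c=5/2 d=-5/6
S(11/4) = 135/128

Δ: Δ0=-2, Δ1=3
row 1: diag=6, rhs=30; c'=1/6, d'=5
back: M1=5
M: M0=0, M1=5, M2=0
seg 0: a=3, c=M0/2=0, d=(M1−M0)/(6·2)=5/12, b=Δ0−h0·(2M0+M1)/6=-11/3
seg 1: a=-1, c=M1/2=5/2, d=(M2−M1)/(6·1)=-5/6, b=Δ1−h1·(2M1+M2)/6=4/3
t_q=11/4 → seg 1, τ=3/4; S=-1+4/3·τ+5/2·τ²+-5/6·τ³=135/128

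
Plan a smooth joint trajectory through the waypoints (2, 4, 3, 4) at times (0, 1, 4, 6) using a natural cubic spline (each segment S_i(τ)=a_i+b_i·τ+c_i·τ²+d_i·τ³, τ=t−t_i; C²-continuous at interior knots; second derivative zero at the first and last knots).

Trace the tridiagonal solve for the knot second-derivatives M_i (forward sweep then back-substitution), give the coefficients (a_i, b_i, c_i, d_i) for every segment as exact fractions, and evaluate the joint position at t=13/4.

  seg 0: a=2 b=1007/426 c=0 d=-155/426
  seg 1: a=4 b=271/213 c=-155/142 d=79/426
  seg 2: a=3 b=-115/426 c=41/71 d=-41/426
S(13/4) = 31345/9088

Δ: Δ0=2, Δ1=-1/3, Δ2=1/2
row 1: diag=8, rhs=-14; c'=3/8, d'=-7/4
row 2: denom=10−3·3/8=71/8; d'=(5−3·-7/4)/(71/8)=82/71
back: M2=82/71
back: M1=-7/4−3/8·82/71=-155/71
M: M0=0, M1=-155/71, M2=82/71, M3=0
seg 0: a=2, c=M0/2=0, d=(M1−M0)/(6·1)=-155/426, b=Δ0−h0·(2M0+M1)/6=1007/426
seg 1: a=4, c=M1/2=-155/142, d=(M2−M1)/(6·3)=79/426, b=Δ1−h1·(2M1+M2)/6=271/213
seg 2: a=3, c=M2/2=41/71, d=(M3−M2)/(6·2)=-41/426, b=Δ2−h2·(2M2+M3)/6=-115/426
t_q=13/4 → seg 1, τ=9/4; S=4+271/213·τ+-155/142·τ²+79/426·τ³=31345/9088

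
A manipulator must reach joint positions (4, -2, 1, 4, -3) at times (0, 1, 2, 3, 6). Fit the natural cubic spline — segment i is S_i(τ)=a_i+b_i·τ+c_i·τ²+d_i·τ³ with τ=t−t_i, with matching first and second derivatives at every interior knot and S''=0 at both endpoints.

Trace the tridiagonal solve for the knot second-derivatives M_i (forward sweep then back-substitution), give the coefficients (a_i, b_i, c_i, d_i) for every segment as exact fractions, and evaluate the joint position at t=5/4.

Δ: Δ0=-6, Δ1=3, Δ2=3, Δ3=-7/3
row 1: diag=4, rhs=54; c'=1/4, d'=27/2
row 2: denom=4−1·1/4=15/4; d'=(0−1·27/2)/(15/4)=-18/5
row 3: denom=8−1·4/15=116/15; d'=(-32−1·-18/5)/(116/15)=-213/58
back: M3=-213/58
back: M2=-18/5−4/15·-213/58=-76/29
back: M1=27/2−1/4·-76/29=821/58
M: M0=0, M1=821/58, M2=-76/29, M3=-213/58, M4=0
seg 0: a=4, c=M0/2=0, d=(M1−M0)/(6·1)=821/348, b=Δ0−h0·(2M0+M1)/6=-2909/348
seg 1: a=-2, c=M1/2=821/116, d=(M2−M1)/(6·1)=-973/348, b=Δ1−h1·(2M1+M2)/6=-223/174
seg 2: a=1, c=M2/2=-38/29, d=(M3−M2)/(6·1)=-61/348, b=Δ2−h2·(2M2+M3)/6=1561/348
seg 3: a=4, c=M3/2=-213/116, d=(M4−M3)/(6·3)=71/348, b=Δ3−h3·(2M3+M4)/6=233/174
t_q=5/4 → seg 1, τ=1/4; S=-2+-223/174·τ+821/116·τ²+-973/348·τ³=-14267/7424

  seg 0: a=4 b=-2909/348 c=0 d=821/348
  seg 1: a=-2 b=-223/174 c=821/116 d=-973/348
  seg 2: a=1 b=1561/348 c=-38/29 d=-61/348
  seg 3: a=4 b=233/174 c=-213/116 d=71/348
S(5/4) = -14267/7424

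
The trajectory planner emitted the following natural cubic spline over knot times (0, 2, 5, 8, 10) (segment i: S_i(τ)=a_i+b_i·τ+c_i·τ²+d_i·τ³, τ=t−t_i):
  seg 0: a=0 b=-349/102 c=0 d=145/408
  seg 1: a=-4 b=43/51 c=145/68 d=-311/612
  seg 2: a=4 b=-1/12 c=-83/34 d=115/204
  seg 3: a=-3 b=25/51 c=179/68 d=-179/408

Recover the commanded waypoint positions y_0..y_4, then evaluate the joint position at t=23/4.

y_0 = S_0(0) = a_0 = 0
y_1 = S_1(0) = a_1 = -4
y_2 = S_2(0) = a_2 = 4
y_3 = S_3(0) = a_3 = -3
y_4 = S_3(2) = 5
t_q=23/4 is in segment 2 (τ=3/4); S_2(τ)=12195/4352

y_0=0 y_1=-4 y_2=4 y_3=-3 y_4=5
S(23/4) = 12195/4352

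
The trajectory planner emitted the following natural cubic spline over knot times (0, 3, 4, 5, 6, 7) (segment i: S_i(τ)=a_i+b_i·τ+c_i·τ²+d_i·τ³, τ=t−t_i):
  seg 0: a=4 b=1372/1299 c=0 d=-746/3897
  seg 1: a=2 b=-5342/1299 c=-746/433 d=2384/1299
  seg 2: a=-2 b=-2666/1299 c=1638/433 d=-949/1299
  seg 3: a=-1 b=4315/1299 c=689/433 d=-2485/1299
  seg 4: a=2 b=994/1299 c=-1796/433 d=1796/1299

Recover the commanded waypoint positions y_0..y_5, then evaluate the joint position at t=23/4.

y_0 = S_0(0) = a_0 = 4
y_1 = S_1(0) = a_1 = 2
y_2 = S_2(0) = a_2 = -2
y_3 = S_3(0) = a_3 = -1
y_4 = S_4(0) = a_4 = 2
y_5 = S_4(1) = 0
t_q=23/4 is in segment 3 (τ=3/4); S_3(τ)=43767/27712

y_0=4 y_1=2 y_2=-2 y_3=-1 y_4=2 y_5=0
S(23/4) = 43767/27712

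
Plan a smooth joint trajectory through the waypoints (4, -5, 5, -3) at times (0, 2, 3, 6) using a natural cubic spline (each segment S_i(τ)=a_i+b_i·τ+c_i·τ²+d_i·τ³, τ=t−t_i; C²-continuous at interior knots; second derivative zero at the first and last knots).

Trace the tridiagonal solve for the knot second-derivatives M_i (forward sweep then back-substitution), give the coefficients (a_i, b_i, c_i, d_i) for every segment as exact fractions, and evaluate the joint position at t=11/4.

Δ: Δ0=-9/2, Δ1=10, Δ2=-8/3
row 1: diag=6, rhs=87; c'=1/6, d'=29/2
row 2: denom=8−1·1/6=47/6; d'=(-76−1·29/2)/(47/6)=-543/47
back: M2=-543/47
back: M1=29/2−1/6·-543/47=772/47
M: M0=0, M1=772/47, M2=-543/47, M3=0
seg 0: a=4, c=M0/2=0, d=(M1−M0)/(6·2)=193/141, b=Δ0−h0·(2M0+M1)/6=-2813/282
seg 1: a=-5, c=M1/2=386/47, d=(M2−M1)/(6·1)=-1315/282, b=Δ1−h1·(2M1+M2)/6=1819/282
seg 2: a=5, c=M2/2=-543/94, d=(M3−M2)/(6·3)=181/282, b=Δ2−h2·(2M2+M3)/6=1253/141
t_q=11/4 → seg 1, τ=3/4; S=-5+1819/282·τ+386/47·τ²+-1315/282·τ³=14981/6016

  seg 0: a=4 b=-2813/282 c=0 d=193/141
  seg 1: a=-5 b=1819/282 c=386/47 d=-1315/282
  seg 2: a=5 b=1253/141 c=-543/94 d=181/282
S(11/4) = 14981/6016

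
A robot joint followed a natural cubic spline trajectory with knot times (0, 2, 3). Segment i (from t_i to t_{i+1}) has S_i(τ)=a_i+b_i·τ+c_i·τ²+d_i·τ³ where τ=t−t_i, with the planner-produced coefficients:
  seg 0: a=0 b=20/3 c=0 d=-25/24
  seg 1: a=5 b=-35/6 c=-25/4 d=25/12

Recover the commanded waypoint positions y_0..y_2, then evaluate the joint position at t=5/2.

y_0 = S_0(0) = a_0 = 0
y_1 = S_1(0) = a_1 = 5
y_2 = S_1(1) = -5
t_q=5/2 is in segment 1 (τ=1/2); S_1(τ)=25/32

y_0=0 y_1=5 y_2=-5
S(5/2) = 25/32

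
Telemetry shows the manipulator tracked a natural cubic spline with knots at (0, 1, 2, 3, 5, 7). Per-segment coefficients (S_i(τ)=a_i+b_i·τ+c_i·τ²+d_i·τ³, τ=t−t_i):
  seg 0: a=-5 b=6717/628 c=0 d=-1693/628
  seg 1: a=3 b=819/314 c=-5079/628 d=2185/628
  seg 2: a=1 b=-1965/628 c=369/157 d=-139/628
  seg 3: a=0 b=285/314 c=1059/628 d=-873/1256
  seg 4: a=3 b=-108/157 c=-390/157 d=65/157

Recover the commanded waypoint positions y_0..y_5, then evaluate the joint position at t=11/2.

y_0 = S_0(0) = a_0 = -5
y_1 = S_1(0) = a_1 = 3
y_2 = S_2(0) = a_2 = 1
y_3 = S_3(0) = a_3 = 0
y_4 = S_4(0) = a_4 = 3
y_5 = S_4(2) = -5
t_q=11/2 is in segment 4 (τ=1/2); S_4(τ)=2621/1256

y_0=-5 y_1=3 y_2=1 y_3=0 y_4=3 y_5=-5
S(11/2) = 2621/1256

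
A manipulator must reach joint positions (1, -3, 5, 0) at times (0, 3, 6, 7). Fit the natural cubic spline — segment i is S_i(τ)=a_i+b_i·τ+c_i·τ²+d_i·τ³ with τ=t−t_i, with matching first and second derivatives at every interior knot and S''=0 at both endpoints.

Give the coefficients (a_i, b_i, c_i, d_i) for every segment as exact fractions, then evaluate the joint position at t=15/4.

  seg 0: a=1 b=-281/87 c=0 d=55/261
  seg 1: a=-3 b=214/87 c=55/29 d=-53/87
  seg 2: a=5 b=-227/87 c=-104/29 d=104/87
S(15/4) = -641/1856

Δ: Δ0=-4/3, Δ1=8/3, Δ2=-5
row 1: diag=12, rhs=24; c'=1/4, d'=2
row 2: denom=8−3·1/4=29/4; d'=(-46−3·2)/(29/4)=-208/29
back: M2=-208/29
back: M1=2−1/4·-208/29=110/29
M: M0=0, M1=110/29, M2=-208/29, M3=0
seg 0: a=1, c=M0/2=0, d=(M1−M0)/(6·3)=55/261, b=Δ0−h0·(2M0+M1)/6=-281/87
seg 1: a=-3, c=M1/2=55/29, d=(M2−M1)/(6·3)=-53/87, b=Δ1−h1·(2M1+M2)/6=214/87
seg 2: a=5, c=M2/2=-104/29, d=(M3−M2)/(6·1)=104/87, b=Δ2−h2·(2M2+M3)/6=-227/87
t_q=15/4 → seg 1, τ=3/4; S=-3+214/87·τ+55/29·τ²+-53/87·τ³=-641/1856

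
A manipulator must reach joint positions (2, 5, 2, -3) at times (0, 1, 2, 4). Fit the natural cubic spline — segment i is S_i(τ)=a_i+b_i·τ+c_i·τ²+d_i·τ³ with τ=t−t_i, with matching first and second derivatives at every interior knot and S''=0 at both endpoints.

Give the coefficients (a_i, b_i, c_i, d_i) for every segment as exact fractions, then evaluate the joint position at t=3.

Δ: Δ0=3, Δ1=-3, Δ2=-5/2
row 1: diag=4, rhs=-36; c'=1/4, d'=-9
row 2: denom=6−1·1/4=23/4; d'=(3−1·-9)/(23/4)=48/23
back: M2=48/23
back: M1=-9−1/4·48/23=-219/23
M: M0=0, M1=-219/23, M2=48/23, M3=0
seg 0: a=2, c=M0/2=0, d=(M1−M0)/(6·1)=-73/46, b=Δ0−h0·(2M0+M1)/6=211/46
seg 1: a=5, c=M1/2=-219/46, d=(M2−M1)/(6·1)=89/46, b=Δ1−h1·(2M1+M2)/6=-4/23
seg 2: a=2, c=M2/2=24/23, d=(M3−M2)/(6·2)=-4/23, b=Δ2−h2·(2M2+M3)/6=-179/46
t_q=3 → seg 2, τ=1; S=2+-179/46·τ+24/23·τ²+-4/23·τ³=-47/46

  seg 0: a=2 b=211/46 c=0 d=-73/46
  seg 1: a=5 b=-4/23 c=-219/46 d=89/46
  seg 2: a=2 b=-179/46 c=24/23 d=-4/23
S(3) = -47/46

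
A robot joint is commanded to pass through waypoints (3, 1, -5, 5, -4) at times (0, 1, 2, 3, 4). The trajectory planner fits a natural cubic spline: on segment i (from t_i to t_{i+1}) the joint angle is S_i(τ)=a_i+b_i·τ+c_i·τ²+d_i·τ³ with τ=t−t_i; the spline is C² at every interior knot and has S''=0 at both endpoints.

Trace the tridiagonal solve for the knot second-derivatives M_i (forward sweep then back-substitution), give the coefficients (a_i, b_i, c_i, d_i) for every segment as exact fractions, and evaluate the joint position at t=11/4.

Δ: Δ0=-2, Δ1=-6, Δ2=10, Δ3=-9
row 1: diag=4, rhs=-24; c'=1/4, d'=-6
row 2: denom=4−1·1/4=15/4; d'=(96−1·-6)/(15/4)=136/5
row 3: denom=4−1·4/15=56/15; d'=(-114−1·136/5)/(56/15)=-1059/28
back: M3=-1059/28
back: M2=136/5−4/15·-1059/28=261/7
back: M1=-6−1/4·261/7=-429/28
M: M0=0, M1=-429/28, M2=261/7, M3=-1059/28, M4=0
seg 0: a=3, c=M0/2=0, d=(M1−M0)/(6·1)=-143/56, b=Δ0−h0·(2M0+M1)/6=31/56
seg 1: a=1, c=M1/2=-429/56, d=(M2−M1)/(6·1)=491/56, b=Δ1−h1·(2M1+M2)/6=-199/28
seg 2: a=-5, c=M2/2=261/14, d=(M3−M2)/(6·1)=-701/56, b=Δ2−h2·(2M2+M3)/6=31/8
seg 3: a=5, c=M3/2=-1059/56, d=(M4−M3)/(6·1)=353/56, b=Δ3−h3·(2M3+M4)/6=101/28
t_q=11/4 → seg 2, τ=3/4; S=-5+31/8·τ+261/14·τ²+-701/56·τ³=11153/3584

  seg 0: a=3 b=31/56 c=0 d=-143/56
  seg 1: a=1 b=-199/28 c=-429/56 d=491/56
  seg 2: a=-5 b=31/8 c=261/14 d=-701/56
  seg 3: a=5 b=101/28 c=-1059/56 d=353/56
S(11/4) = 11153/3584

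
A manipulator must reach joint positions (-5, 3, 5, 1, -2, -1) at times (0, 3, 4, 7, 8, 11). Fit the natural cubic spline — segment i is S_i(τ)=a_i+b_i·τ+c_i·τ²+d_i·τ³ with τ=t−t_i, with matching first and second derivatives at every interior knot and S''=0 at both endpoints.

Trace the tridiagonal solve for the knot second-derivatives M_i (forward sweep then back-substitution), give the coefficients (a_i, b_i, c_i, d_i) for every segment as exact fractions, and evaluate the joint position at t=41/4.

Δ: Δ0=8/3, Δ1=2, Δ2=-4/3, Δ3=-3, Δ4=1/3
row 1: diag=8, rhs=-4; c'=1/8, d'=-1/2
row 2: denom=8−1·1/8=63/8; d'=(-20−1·-1/2)/(63/8)=-52/21
row 3: denom=8−3·8/21=48/7; d'=(-10−3·-52/21)/(48/7)=-3/8
row 4: denom=8−1·7/48=377/48; d'=(20−1·-3/8)/(377/48)=978/377
back: M4=978/377
back: M3=-3/8−7/48·978/377=-284/377
back: M2=-52/21−8/21·-284/377=-2476/1131
back: M1=-1/2−1/8·-2476/1131=-256/1131
M: M0=0, M1=-256/1131, M2=-2476/1131, M3=-284/377, M4=978/377, M5=0
seg 0: a=-5, c=M0/2=0, d=(M1−M0)/(6·3)=-128/10179, b=Δ0−h0·(2M0+M1)/6=1048/377
seg 1: a=3, c=M1/2=-128/1131, d=(M2−M1)/(6·1)=-370/1131, b=Δ1−h1·(2M1+M2)/6=920/377
seg 2: a=5, c=M2/2=-1238/1131, d=(M3−M2)/(6·3)=28/351, b=Δ2−h2·(2M2+M3)/6=1394/1131
seg 3: a=1, c=M3/2=-142/377, d=(M4−M3)/(6·1)=631/1131, b=Δ3−h3·(2M3+M4)/6=-3598/1131
seg 4: a=-2, c=M4/2=489/377, d=(M5−M4)/(6·3)=-163/1131, b=Δ4−h4·(2M4+M5)/6=-2557/1131
t_q=41/4 → seg 4, τ=9/4; S=-2+-2557/1131·τ+489/377·τ²+-163/1131·τ³=-52165/24128

  seg 0: a=-5 b=1048/377 c=0 d=-128/10179
  seg 1: a=3 b=920/377 c=-128/1131 d=-370/1131
  seg 2: a=5 b=1394/1131 c=-1238/1131 d=28/351
  seg 3: a=1 b=-3598/1131 c=-142/377 d=631/1131
  seg 4: a=-2 b=-2557/1131 c=489/377 d=-163/1131
S(41/4) = -52165/24128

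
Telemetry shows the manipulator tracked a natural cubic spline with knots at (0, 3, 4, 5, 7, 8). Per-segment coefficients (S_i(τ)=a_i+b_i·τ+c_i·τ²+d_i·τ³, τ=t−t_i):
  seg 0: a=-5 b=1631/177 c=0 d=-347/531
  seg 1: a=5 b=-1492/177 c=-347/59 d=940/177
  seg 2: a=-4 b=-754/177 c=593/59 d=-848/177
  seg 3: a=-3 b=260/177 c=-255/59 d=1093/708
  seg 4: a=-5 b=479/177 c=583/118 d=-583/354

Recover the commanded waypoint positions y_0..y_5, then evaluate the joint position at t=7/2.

y_0=-5 y_1=5 y_2=-4 y_3=-3 y_4=-5 y_5=1
S(7/2) = -5/236

y_0 = S_0(0) = a_0 = -5
y_1 = S_1(0) = a_1 = 5
y_2 = S_2(0) = a_2 = -4
y_3 = S_3(0) = a_3 = -3
y_4 = S_4(0) = a_4 = -5
y_5 = S_4(1) = 1
t_q=7/2 is in segment 1 (τ=1/2); S_1(τ)=-5/236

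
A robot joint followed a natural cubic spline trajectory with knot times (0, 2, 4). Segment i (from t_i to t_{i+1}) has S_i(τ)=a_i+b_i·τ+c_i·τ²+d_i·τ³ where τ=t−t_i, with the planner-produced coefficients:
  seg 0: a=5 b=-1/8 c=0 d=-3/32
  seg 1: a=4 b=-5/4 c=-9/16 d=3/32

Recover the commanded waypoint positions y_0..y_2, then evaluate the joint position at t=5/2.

y_0 = S_0(0) = a_0 = 5
y_1 = S_1(0) = a_1 = 4
y_2 = S_1(2) = 0
t_q=5/2 is in segment 1 (τ=1/2); S_1(τ)=831/256

y_0=5 y_1=4 y_2=0
S(5/2) = 831/256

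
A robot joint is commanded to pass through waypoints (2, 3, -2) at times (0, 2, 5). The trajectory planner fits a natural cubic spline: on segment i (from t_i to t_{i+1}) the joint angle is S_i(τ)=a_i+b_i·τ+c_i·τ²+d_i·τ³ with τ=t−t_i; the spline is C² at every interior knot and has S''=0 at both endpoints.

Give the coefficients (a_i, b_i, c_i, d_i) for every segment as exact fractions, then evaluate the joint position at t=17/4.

  seg 0: a=2 b=14/15 c=0 d=-13/120
  seg 1: a=3 b=-11/30 c=-13/20 d=13/180
S(17/4) = -75/256

Δ: Δ0=1/2, Δ1=-5/3
row 1: diag=10, rhs=-13; c'=3/10, d'=-13/10
back: M1=-13/10
M: M0=0, M1=-13/10, M2=0
seg 0: a=2, c=M0/2=0, d=(M1−M0)/(6·2)=-13/120, b=Δ0−h0·(2M0+M1)/6=14/15
seg 1: a=3, c=M1/2=-13/20, d=(M2−M1)/(6·3)=13/180, b=Δ1−h1·(2M1+M2)/6=-11/30
t_q=17/4 → seg 1, τ=9/4; S=3+-11/30·τ+-13/20·τ²+13/180·τ³=-75/256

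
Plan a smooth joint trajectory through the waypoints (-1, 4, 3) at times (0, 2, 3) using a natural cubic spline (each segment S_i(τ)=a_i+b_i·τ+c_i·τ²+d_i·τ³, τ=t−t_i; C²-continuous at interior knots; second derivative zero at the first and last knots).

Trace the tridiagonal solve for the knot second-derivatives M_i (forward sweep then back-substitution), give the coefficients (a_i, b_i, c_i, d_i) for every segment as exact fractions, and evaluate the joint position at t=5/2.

Δ: Δ0=5/2, Δ1=-1
row 1: diag=6, rhs=-21; c'=1/6, d'=-7/2
back: M1=-7/2
M: M0=0, M1=-7/2, M2=0
seg 0: a=-1, c=M0/2=0, d=(M1−M0)/(6·2)=-7/24, b=Δ0−h0·(2M0+M1)/6=11/3
seg 1: a=4, c=M1/2=-7/4, d=(M2−M1)/(6·1)=7/12, b=Δ1−h1·(2M1+M2)/6=1/6
t_q=5/2 → seg 1, τ=1/2; S=4+1/6·τ+-7/4·τ²+7/12·τ³=119/32

  seg 0: a=-1 b=11/3 c=0 d=-7/24
  seg 1: a=4 b=1/6 c=-7/4 d=7/12
S(5/2) = 119/32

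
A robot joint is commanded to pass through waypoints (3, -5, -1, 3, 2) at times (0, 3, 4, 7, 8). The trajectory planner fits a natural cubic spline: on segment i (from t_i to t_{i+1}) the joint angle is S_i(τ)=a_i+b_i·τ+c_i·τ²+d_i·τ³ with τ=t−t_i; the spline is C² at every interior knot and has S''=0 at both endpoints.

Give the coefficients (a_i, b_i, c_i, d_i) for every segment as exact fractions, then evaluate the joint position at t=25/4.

Δ: Δ0=-8/3, Δ1=4, Δ2=4/3, Δ3=-1
row 1: diag=8, rhs=40; c'=1/8, d'=5
row 2: denom=8−1·1/8=63/8; d'=(-16−1·5)/(63/8)=-8/3
row 3: denom=8−3·8/21=48/7; d'=(-14−3·-8/3)/(48/7)=-7/8
back: M3=-7/8
back: M2=-8/3−8/21·-7/8=-7/3
back: M1=5−1/8·-7/3=127/24
M: M0=0, M1=127/24, M2=-7/3, M3=-7/8, M4=0
seg 0: a=3, c=M0/2=0, d=(M1−M0)/(6·3)=127/432, b=Δ0−h0·(2M0+M1)/6=-85/16
seg 1: a=-5, c=M1/2=127/48, d=(M2−M1)/(6·1)=-61/48, b=Δ1−h1·(2M1+M2)/6=21/8
seg 2: a=-1, c=M2/2=-7/6, d=(M3−M2)/(6·3)=35/432, b=Δ2−h2·(2M2+M3)/6=197/48
seg 3: a=3, c=M3/2=-7/16, d=(M4−M3)/(6·1)=7/48, b=Δ3−h3·(2M3+M4)/6=-17/24
t_q=25/4 → seg 2, τ=9/4; S=-1+197/48·τ+-7/6·τ²+35/432·τ³=3329/1024

  seg 0: a=3 b=-85/16 c=0 d=127/432
  seg 1: a=-5 b=21/8 c=127/48 d=-61/48
  seg 2: a=-1 b=197/48 c=-7/6 d=35/432
  seg 3: a=3 b=-17/24 c=-7/16 d=7/48
S(25/4) = 3329/1024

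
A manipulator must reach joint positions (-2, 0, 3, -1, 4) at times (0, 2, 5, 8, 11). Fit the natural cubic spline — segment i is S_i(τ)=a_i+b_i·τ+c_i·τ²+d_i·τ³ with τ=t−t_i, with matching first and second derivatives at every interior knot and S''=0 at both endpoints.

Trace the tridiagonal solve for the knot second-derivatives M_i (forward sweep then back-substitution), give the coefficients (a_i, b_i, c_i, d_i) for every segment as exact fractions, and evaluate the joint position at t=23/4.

  seg 0: a=-2 b=170/207 c=0 d=37/828
  seg 1: a=0 b=281/207 c=37/138 d=-481/3726
  seg 2: a=3 b=-215/414 c=-185/207 d=773/3726
  seg 3: a=-1 b=-58/207 c=403/414 d=-403/3726
S(23/4) = 281/128

Δ: Δ0=1, Δ1=1, Δ2=-4/3, Δ3=5/3
row 1: diag=10, rhs=0; c'=3/10, d'=0
row 2: denom=12−3·3/10=111/10; d'=(-14−3·0)/(111/10)=-140/111
row 3: denom=12−3·10/37=414/37; d'=(18−3·-140/111)/(414/37)=403/207
back: M3=403/207
back: M2=-140/111−10/37·403/207=-370/207
back: M1=0−3/10·-370/207=37/69
M: M0=0, M1=37/69, M2=-370/207, M3=403/207, M4=0
seg 0: a=-2, c=M0/2=0, d=(M1−M0)/(6·2)=37/828, b=Δ0−h0·(2M0+M1)/6=170/207
seg 1: a=0, c=M1/2=37/138, d=(M2−M1)/(6·3)=-481/3726, b=Δ1−h1·(2M1+M2)/6=281/207
seg 2: a=3, c=M2/2=-185/207, d=(M3−M2)/(6·3)=773/3726, b=Δ2−h2·(2M2+M3)/6=-215/414
seg 3: a=-1, c=M3/2=403/414, d=(M4−M3)/(6·3)=-403/3726, b=Δ3−h3·(2M3+M4)/6=-58/207
t_q=23/4 → seg 2, τ=3/4; S=3+-215/414·τ+-185/207·τ²+773/3726·τ³=281/128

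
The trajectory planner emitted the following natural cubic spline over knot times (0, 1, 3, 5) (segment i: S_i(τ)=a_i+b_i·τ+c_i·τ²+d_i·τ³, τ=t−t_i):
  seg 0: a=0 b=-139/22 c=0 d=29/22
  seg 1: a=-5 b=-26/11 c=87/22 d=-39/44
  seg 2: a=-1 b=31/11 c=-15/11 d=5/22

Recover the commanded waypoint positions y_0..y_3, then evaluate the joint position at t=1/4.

y_0 = S_0(0) = a_0 = 0
y_1 = S_1(0) = a_1 = -5
y_2 = S_2(0) = a_2 = -1
y_3 = S_2(2) = 1
t_q=1/4 is in segment 0 (τ=1/4); S_0(τ)=-2195/1408

y_0=0 y_1=-5 y_2=-1 y_3=1
S(1/4) = -2195/1408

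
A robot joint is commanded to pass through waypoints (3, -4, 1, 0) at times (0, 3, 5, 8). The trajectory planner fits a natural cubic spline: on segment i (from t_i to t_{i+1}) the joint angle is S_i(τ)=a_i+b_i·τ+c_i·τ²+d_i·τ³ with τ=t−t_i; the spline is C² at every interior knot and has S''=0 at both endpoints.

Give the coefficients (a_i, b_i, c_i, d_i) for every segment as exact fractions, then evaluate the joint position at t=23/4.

  seg 0: a=3 b=-193/48 c=0 d=3/16
  seg 1: a=-4 b=25/24 c=27/16 d=-23/48
  seg 2: a=1 b=49/24 c=-19/16 d=19/144
S(23/4) = 1965/1024

Δ: Δ0=-7/3, Δ1=5/2, Δ2=-1/3
row 1: diag=10, rhs=29; c'=1/5, d'=29/10
row 2: denom=10−2·1/5=48/5; d'=(-17−2·29/10)/(48/5)=-19/8
back: M2=-19/8
back: M1=29/10−1/5·-19/8=27/8
M: M0=0, M1=27/8, M2=-19/8, M3=0
seg 0: a=3, c=M0/2=0, d=(M1−M0)/(6·3)=3/16, b=Δ0−h0·(2M0+M1)/6=-193/48
seg 1: a=-4, c=M1/2=27/16, d=(M2−M1)/(6·2)=-23/48, b=Δ1−h1·(2M1+M2)/6=25/24
seg 2: a=1, c=M2/2=-19/16, d=(M3−M2)/(6·3)=19/144, b=Δ2−h2·(2M2+M3)/6=49/24
t_q=23/4 → seg 2, τ=3/4; S=1+49/24·τ+-19/16·τ²+19/144·τ³=1965/1024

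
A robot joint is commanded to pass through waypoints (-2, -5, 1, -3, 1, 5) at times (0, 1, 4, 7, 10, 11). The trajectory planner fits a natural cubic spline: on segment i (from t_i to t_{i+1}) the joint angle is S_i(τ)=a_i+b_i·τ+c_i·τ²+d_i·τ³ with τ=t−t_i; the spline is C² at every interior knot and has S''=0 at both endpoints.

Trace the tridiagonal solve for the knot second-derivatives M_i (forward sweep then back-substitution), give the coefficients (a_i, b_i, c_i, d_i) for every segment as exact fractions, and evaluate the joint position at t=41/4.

Δ: Δ0=-3, Δ1=2, Δ2=-4/3, Δ3=4/3, Δ4=4
row 1: diag=8, rhs=30; c'=3/8, d'=15/4
row 2: denom=12−3·3/8=87/8; d'=(-20−3·15/4)/(87/8)=-250/87
row 3: denom=12−3·8/29=324/29; d'=(16−3·-250/87)/(324/29)=119/54
row 4: denom=8−3·29/108=259/36; d'=(16−3·119/54)/(259/36)=338/259
back: M4=338/259
back: M3=119/54−29/108·338/259=480/259
back: M2=-250/87−8/29·480/259=-2630/777
back: M1=15/4−3/8·-2630/777=1300/259
M: M0=0, M1=1300/259, M2=-2630/777, M3=480/259, M4=338/259, M5=0
seg 0: a=-2, c=M0/2=0, d=(M1−M0)/(6·1)=650/777, b=Δ0−h0·(2M0+M1)/6=-2981/777
seg 1: a=-5, c=M1/2=650/259, d=(M2−M1)/(6·3)=-3265/6993, b=Δ1−h1·(2M1+M2)/6=-1031/777
seg 2: a=1, c=M2/2=-1315/777, d=(M3−M2)/(6·3)=55/189, b=Δ2−h2·(2M2+M3)/6=874/777
seg 3: a=-3, c=M3/2=240/259, d=(M4−M3)/(6·3)=-71/2331, b=Δ3−h3·(2M3+M4)/6=-911/777
seg 4: a=1, c=M4/2=169/259, d=(M5−M4)/(6·1)=-169/777, b=Δ4−h4·(2M4+M5)/6=2770/777
t_q=41/4 → seg 4, τ=1/4; S=1+2770/777·τ+169/259·τ²+-169/777·τ³=4567/2368

  seg 0: a=-2 b=-2981/777 c=0 d=650/777
  seg 1: a=-5 b=-1031/777 c=650/259 d=-3265/6993
  seg 2: a=1 b=874/777 c=-1315/777 d=55/189
  seg 3: a=-3 b=-911/777 c=240/259 d=-71/2331
  seg 4: a=1 b=2770/777 c=169/259 d=-169/777
S(41/4) = 4567/2368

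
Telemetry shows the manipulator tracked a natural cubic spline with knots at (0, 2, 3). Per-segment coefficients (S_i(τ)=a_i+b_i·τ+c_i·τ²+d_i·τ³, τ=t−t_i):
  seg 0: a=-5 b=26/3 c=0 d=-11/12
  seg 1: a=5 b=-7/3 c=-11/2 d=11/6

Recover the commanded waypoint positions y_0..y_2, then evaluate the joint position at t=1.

y_0 = S_0(0) = a_0 = -5
y_1 = S_1(0) = a_1 = 5
y_2 = S_1(1) = -1
t_q=1 is in segment 0 (τ=1); S_0(τ)=11/4

y_0=-5 y_1=5 y_2=-1
S(1) = 11/4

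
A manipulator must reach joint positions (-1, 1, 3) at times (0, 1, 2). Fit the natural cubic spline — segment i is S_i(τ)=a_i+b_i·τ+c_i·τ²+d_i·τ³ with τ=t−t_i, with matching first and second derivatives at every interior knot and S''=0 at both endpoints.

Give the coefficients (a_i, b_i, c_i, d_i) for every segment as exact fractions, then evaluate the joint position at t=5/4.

  seg 0: a=-1 b=2 c=0 d=0
  seg 1: a=1 b=2 c=0 d=0
S(5/4) = 3/2

Δ: Δ0=2, Δ1=2
row 1: diag=4, rhs=0; c'=1/4, d'=0
back: M1=0
M: M0=0, M1=0, M2=0
seg 0: a=-1, c=M0/2=0, d=(M1−M0)/(6·1)=0, b=Δ0−h0·(2M0+M1)/6=2
seg 1: a=1, c=M1/2=0, d=(M2−M1)/(6·1)=0, b=Δ1−h1·(2M1+M2)/6=2
t_q=5/4 → seg 1, τ=1/4; S=1+2·τ+0·τ²+0·τ³=3/2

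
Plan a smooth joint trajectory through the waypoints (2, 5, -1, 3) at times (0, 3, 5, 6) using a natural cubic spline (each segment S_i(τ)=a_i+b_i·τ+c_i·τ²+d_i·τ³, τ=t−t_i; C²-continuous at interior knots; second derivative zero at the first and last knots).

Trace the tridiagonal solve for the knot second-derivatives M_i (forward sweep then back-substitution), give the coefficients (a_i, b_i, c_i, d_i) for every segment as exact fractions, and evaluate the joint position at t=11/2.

  seg 0: a=2 b=85/28 c=0 d=-19/84
  seg 1: a=5 b=-43/14 c=-57/28 d=29/28
  seg 2: a=-1 b=17/14 c=117/28 d=-39/28
S(11/2) = 107/224

Δ: Δ0=1, Δ1=-3, Δ2=4
row 1: diag=10, rhs=-24; c'=1/5, d'=-12/5
row 2: denom=6−2·1/5=28/5; d'=(42−2·-12/5)/(28/5)=117/14
back: M2=117/14
back: M1=-12/5−1/5·117/14=-57/14
M: M0=0, M1=-57/14, M2=117/14, M3=0
seg 0: a=2, c=M0/2=0, d=(M1−M0)/(6·3)=-19/84, b=Δ0−h0·(2M0+M1)/6=85/28
seg 1: a=5, c=M1/2=-57/28, d=(M2−M1)/(6·2)=29/28, b=Δ1−h1·(2M1+M2)/6=-43/14
seg 2: a=-1, c=M2/2=117/28, d=(M3−M2)/(6·1)=-39/28, b=Δ2−h2·(2M2+M3)/6=17/14
t_q=11/2 → seg 2, τ=1/2; S=-1+17/14·τ+117/28·τ²+-39/28·τ³=107/224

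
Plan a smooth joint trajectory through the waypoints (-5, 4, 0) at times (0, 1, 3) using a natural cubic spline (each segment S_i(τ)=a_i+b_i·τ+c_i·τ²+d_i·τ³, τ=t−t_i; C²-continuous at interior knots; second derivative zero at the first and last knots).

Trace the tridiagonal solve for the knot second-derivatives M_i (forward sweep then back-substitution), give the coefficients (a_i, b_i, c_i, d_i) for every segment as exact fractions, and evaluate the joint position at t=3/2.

Δ: Δ0=9, Δ1=-2
row 1: diag=6, rhs=-66; c'=1/3, d'=-11
back: M1=-11
M: M0=0, M1=-11, M2=0
seg 0: a=-5, c=M0/2=0, d=(M1−M0)/(6·1)=-11/6, b=Δ0−h0·(2M0+M1)/6=65/6
seg 1: a=4, c=M1/2=-11/2, d=(M2−M1)/(6·2)=11/12, b=Δ1−h1·(2M1+M2)/6=16/3
t_q=3/2 → seg 1, τ=1/2; S=4+16/3·τ+-11/2·τ²+11/12·τ³=173/32

  seg 0: a=-5 b=65/6 c=0 d=-11/6
  seg 1: a=4 b=16/3 c=-11/2 d=11/12
S(3/2) = 173/32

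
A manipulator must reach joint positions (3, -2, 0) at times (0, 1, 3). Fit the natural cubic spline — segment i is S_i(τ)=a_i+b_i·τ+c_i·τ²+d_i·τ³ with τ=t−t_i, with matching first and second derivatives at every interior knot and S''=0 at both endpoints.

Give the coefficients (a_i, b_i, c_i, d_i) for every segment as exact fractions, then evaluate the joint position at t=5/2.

Δ: Δ0=-5, Δ1=1
row 1: diag=6, rhs=36; c'=1/3, d'=6
back: M1=6
M: M0=0, M1=6, M2=0
seg 0: a=3, c=M0/2=0, d=(M1−M0)/(6·1)=1, b=Δ0−h0·(2M0+M1)/6=-6
seg 1: a=-2, c=M1/2=3, d=(M2−M1)/(6·2)=-1/2, b=Δ1−h1·(2M1+M2)/6=-3
t_q=5/2 → seg 1, τ=3/2; S=-2+-3·τ+3·τ²+-1/2·τ³=-23/16

  seg 0: a=3 b=-6 c=0 d=1
  seg 1: a=-2 b=-3 c=3 d=-1/2
S(5/2) = -23/16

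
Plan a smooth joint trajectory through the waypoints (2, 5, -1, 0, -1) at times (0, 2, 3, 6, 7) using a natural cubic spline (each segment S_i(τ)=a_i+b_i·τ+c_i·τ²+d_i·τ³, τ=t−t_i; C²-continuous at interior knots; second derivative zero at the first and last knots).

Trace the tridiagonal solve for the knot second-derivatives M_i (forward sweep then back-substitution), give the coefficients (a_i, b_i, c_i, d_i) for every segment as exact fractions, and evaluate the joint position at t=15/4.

  seg 0: a=2 b=2126/483 c=0 d=-2803/3864
  seg 1: a=5 b=-4157/966 c=-2803/644 d=733/276
  seg 2: a=-1 b=-9739/1932 c=582/161 d=-3523/5796
  seg 3: a=0 b=229/966 c=-1195/644 d=1195/1932
S(15/4) = -123801/41216

Δ: Δ0=3/2, Δ1=-6, Δ2=1/3, Δ3=-1
row 1: diag=6, rhs=-45; c'=1/6, d'=-15/2
row 2: denom=8−1·1/6=47/6; d'=(38−1·-15/2)/(47/6)=273/47
row 3: denom=8−3·18/47=322/47; d'=(-8−3·273/47)/(322/47)=-1195/322
back: M3=-1195/322
back: M2=273/47−18/47·-1195/322=1164/161
back: M1=-15/2−1/6·1164/161=-2803/322
M: M0=0, M1=-2803/322, M2=1164/161, M3=-1195/322, M4=0
seg 0: a=2, c=M0/2=0, d=(M1−M0)/(6·2)=-2803/3864, b=Δ0−h0·(2M0+M1)/6=2126/483
seg 1: a=5, c=M1/2=-2803/644, d=(M2−M1)/(6·1)=733/276, b=Δ1−h1·(2M1+M2)/6=-4157/966
seg 2: a=-1, c=M2/2=582/161, d=(M3−M2)/(6·3)=-3523/5796, b=Δ2−h2·(2M2+M3)/6=-9739/1932
seg 3: a=0, c=M3/2=-1195/644, d=(M4−M3)/(6·1)=1195/1932, b=Δ3−h3·(2M3+M4)/6=229/966
t_q=15/4 → seg 2, τ=3/4; S=-1+-9739/1932·τ+582/161·τ²+-3523/5796·τ³=-123801/41216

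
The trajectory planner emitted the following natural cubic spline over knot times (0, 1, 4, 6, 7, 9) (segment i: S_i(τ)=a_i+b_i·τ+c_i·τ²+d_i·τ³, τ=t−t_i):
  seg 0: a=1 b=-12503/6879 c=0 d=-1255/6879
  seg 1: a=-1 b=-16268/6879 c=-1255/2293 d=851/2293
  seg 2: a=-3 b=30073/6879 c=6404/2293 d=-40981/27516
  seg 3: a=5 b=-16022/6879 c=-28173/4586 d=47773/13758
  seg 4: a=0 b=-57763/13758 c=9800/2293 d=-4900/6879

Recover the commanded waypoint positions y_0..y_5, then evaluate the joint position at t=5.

y_0 = S_0(0) = a_0 = 1
y_1 = S_1(0) = a_1 = -1
y_2 = S_2(0) = a_2 = -3
y_3 = S_3(0) = a_3 = 5
y_4 = S_4(0) = a_4 = 0
y_5 = S_4(2) = 3
t_q=5 is in segment 2 (τ=1); S_2(τ)=24537/9172

y_0=1 y_1=-1 y_2=-3 y_3=5 y_4=0 y_5=3
S(5) = 24537/9172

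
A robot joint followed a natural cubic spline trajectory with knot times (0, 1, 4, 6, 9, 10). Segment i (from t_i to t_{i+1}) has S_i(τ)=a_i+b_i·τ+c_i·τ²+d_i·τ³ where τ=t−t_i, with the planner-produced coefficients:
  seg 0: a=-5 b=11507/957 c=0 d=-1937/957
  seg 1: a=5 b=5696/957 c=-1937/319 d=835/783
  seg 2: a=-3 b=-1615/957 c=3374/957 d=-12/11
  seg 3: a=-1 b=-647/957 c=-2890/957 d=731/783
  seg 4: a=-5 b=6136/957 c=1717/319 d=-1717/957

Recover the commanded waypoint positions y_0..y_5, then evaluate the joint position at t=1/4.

y_0 = S_0(0) = a_0 = -5
y_1 = S_1(0) = a_1 = 5
y_2 = S_2(0) = a_2 = -3
y_3 = S_3(0) = a_3 = -1
y_4 = S_4(0) = a_4 = -5
y_5 = S_4(1) = 5
t_q=1/4 is in segment 0 (τ=1/4); S_0(τ)=-41355/20416

y_0=-5 y_1=5 y_2=-3 y_3=-1 y_4=-5 y_5=5
S(1/4) = -41355/20416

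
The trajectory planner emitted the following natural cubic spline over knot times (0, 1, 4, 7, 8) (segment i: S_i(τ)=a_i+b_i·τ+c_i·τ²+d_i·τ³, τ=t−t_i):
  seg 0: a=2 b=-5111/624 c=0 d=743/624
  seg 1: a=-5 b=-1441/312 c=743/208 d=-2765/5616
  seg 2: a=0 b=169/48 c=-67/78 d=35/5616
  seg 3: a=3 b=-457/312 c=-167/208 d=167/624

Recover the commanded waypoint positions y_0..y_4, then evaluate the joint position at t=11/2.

y_0 = S_0(0) = a_0 = 2
y_1 = S_1(0) = a_1 = -5
y_2 = S_2(0) = a_2 = 0
y_3 = S_3(0) = a_3 = 3
y_4 = S_3(1) = 1
t_q=11/2 is in segment 2 (τ=3/2); S_2(τ)=5607/1664

y_0=2 y_1=-5 y_2=0 y_3=3 y_4=1
S(11/2) = 5607/1664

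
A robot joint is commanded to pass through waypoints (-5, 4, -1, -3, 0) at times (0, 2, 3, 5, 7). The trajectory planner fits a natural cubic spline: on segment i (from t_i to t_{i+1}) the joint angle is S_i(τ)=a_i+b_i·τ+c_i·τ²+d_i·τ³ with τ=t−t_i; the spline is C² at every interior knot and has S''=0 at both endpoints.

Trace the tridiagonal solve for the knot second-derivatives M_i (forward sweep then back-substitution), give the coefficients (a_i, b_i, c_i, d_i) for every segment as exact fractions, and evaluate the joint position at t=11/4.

  seg 0: a=-5 b=1021/128 c=0 d=-445/512
  seg 1: a=4 b=-157/64 c=-1335/256 d=683/256
  seg 2: a=-1 b=-1249/256 c=357/128 d=-435/1024
  seg 3: a=-3 b=151/128 c=123/512 d=-41/1024
S(11/4) = 5773/16384

Δ: Δ0=9/2, Δ1=-5, Δ2=-1, Δ3=3/2
row 1: diag=6, rhs=-57; c'=1/6, d'=-19/2
row 2: denom=6−1·1/6=35/6; d'=(24−1·-19/2)/(35/6)=201/35
row 3: denom=8−2·12/35=256/35; d'=(15−2·201/35)/(256/35)=123/256
back: M3=123/256
back: M2=201/35−12/35·123/256=357/64
back: M1=-19/2−1/6·357/64=-1335/128
M: M0=0, M1=-1335/128, M2=357/64, M3=123/256, M4=0
seg 0: a=-5, c=M0/2=0, d=(M1−M0)/(6·2)=-445/512, b=Δ0−h0·(2M0+M1)/6=1021/128
seg 1: a=4, c=M1/2=-1335/256, d=(M2−M1)/(6·1)=683/256, b=Δ1−h1·(2M1+M2)/6=-157/64
seg 2: a=-1, c=M2/2=357/128, d=(M3−M2)/(6·2)=-435/1024, b=Δ2−h2·(2M2+M3)/6=-1249/256
seg 3: a=-3, c=M3/2=123/512, d=(M4−M3)/(6·2)=-41/1024, b=Δ3−h3·(2M3+M4)/6=151/128
t_q=11/4 → seg 1, τ=3/4; S=4+-157/64·τ+-1335/256·τ²+683/256·τ³=5773/16384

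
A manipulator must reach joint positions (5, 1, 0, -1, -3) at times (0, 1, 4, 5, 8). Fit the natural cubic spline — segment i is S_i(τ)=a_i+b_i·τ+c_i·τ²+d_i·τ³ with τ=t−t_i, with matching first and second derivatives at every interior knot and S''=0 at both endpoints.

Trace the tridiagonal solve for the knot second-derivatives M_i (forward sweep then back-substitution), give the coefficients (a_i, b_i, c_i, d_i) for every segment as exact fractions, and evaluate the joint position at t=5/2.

Δ: Δ0=-4, Δ1=-1/3, Δ2=-1, Δ3=-2/3
row 1: diag=8, rhs=22; c'=3/8, d'=11/4
row 2: denom=8−3·3/8=55/8; d'=(-4−3·11/4)/(55/8)=-98/55
row 3: denom=8−1·8/55=432/55; d'=(2−1·-98/55)/(432/55)=13/27
back: M3=13/27
back: M2=-98/55−8/55·13/27=-50/27
back: M1=11/4−3/8·-50/27=31/9
M: M0=0, M1=31/9, M2=-50/27, M3=13/27, M4=0
seg 0: a=5, c=M0/2=0, d=(M1−M0)/(6·1)=31/54, b=Δ0−h0·(2M0+M1)/6=-247/54
seg 1: a=1, c=M1/2=31/18, d=(M2−M1)/(6·3)=-143/486, b=Δ1−h1·(2M1+M2)/6=-77/27
seg 2: a=0, c=M2/2=-25/27, d=(M3−M2)/(6·1)=7/18, b=Δ2−h2·(2M2+M3)/6=-25/54
seg 3: a=-1, c=M3/2=13/54, d=(M4−M3)/(6·3)=-13/486, b=Δ3−h3·(2M3+M4)/6=-31/27
t_q=5/2 → seg 1, τ=3/2; S=1+-77/27·τ+31/18·τ²+-143/486·τ³=-19/48

  seg 0: a=5 b=-247/54 c=0 d=31/54
  seg 1: a=1 b=-77/27 c=31/18 d=-143/486
  seg 2: a=0 b=-25/54 c=-25/27 d=7/18
  seg 3: a=-1 b=-31/27 c=13/54 d=-13/486
S(5/2) = -19/48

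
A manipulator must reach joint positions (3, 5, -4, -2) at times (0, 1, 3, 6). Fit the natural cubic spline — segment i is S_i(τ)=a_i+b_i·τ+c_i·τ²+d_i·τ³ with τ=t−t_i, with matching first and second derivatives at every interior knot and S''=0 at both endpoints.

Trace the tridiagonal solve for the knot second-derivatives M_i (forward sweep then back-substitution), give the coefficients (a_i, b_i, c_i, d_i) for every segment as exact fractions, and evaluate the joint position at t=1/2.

Δ: Δ0=2, Δ1=-9/2, Δ2=2/3
row 1: diag=6, rhs=-39; c'=1/3, d'=-13/2
row 2: denom=10−2·1/3=28/3; d'=(31−2·-13/2)/(28/3)=33/7
back: M2=33/7
back: M1=-13/2−1/3·33/7=-113/14
M: M0=0, M1=-113/14, M2=33/7, M3=0
seg 0: a=3, c=M0/2=0, d=(M1−M0)/(6·1)=-113/84, b=Δ0−h0·(2M0+M1)/6=281/84
seg 1: a=5, c=M1/2=-113/28, d=(M2−M1)/(6·2)=179/168, b=Δ1−h1·(2M1+M2)/6=-29/42
seg 2: a=-4, c=M2/2=33/14, d=(M3−M2)/(6·3)=-11/42, b=Δ2−h2·(2M2+M3)/6=-85/21
t_q=1/2 → seg 0, τ=1/2; S=3+281/84·τ+0·τ²+-113/84·τ³=1009/224

  seg 0: a=3 b=281/84 c=0 d=-113/84
  seg 1: a=5 b=-29/42 c=-113/28 d=179/168
  seg 2: a=-4 b=-85/21 c=33/14 d=-11/42
S(1/2) = 1009/224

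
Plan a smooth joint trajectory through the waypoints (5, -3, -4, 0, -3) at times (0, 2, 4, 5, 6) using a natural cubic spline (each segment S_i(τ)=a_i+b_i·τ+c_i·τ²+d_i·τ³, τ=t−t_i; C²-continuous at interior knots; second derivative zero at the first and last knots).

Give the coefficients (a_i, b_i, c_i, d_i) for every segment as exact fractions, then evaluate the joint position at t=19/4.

Δ: Δ0=-4, Δ1=-1/2, Δ2=4, Δ3=-3
row 1: diag=8, rhs=21; c'=1/4, d'=21/8
row 2: denom=6−2·1/4=11/2; d'=(27−2·21/8)/(11/2)=87/22
row 3: denom=4−1·2/11=42/11; d'=(-42−1·87/22)/(42/11)=-337/28
back: M3=-337/28
back: M2=87/22−2/11·-337/28=43/7
back: M1=21/8−1/4·43/7=61/56
M: M0=0, M1=61/56, M2=43/7, M3=-337/28, M4=0
seg 0: a=5, c=M0/2=0, d=(M1−M0)/(6·2)=61/672, b=Δ0−h0·(2M0+M1)/6=-733/168
seg 1: a=-3, c=M1/2=61/112, d=(M2−M1)/(6·2)=283/672, b=Δ1−h1·(2M1+M2)/6=-275/84
seg 2: a=-4, c=M2/2=43/14, d=(M3−M2)/(6·1)=-509/168, b=Δ2−h2·(2M2+M3)/6=95/24
seg 3: a=0, c=M3/2=-337/56, d=(M4−M3)/(6·1)=337/168, b=Δ3−h3·(2M3+M4)/6=85/84
t_q=19/4 → seg 2, τ=3/4; S=-4+95/24·τ+43/14·τ²+-509/168·τ³=-2085/3584

  seg 0: a=5 b=-733/168 c=0 d=61/672
  seg 1: a=-3 b=-275/84 c=61/112 d=283/672
  seg 2: a=-4 b=95/24 c=43/14 d=-509/168
  seg 3: a=0 b=85/84 c=-337/56 d=337/168
S(19/4) = -2085/3584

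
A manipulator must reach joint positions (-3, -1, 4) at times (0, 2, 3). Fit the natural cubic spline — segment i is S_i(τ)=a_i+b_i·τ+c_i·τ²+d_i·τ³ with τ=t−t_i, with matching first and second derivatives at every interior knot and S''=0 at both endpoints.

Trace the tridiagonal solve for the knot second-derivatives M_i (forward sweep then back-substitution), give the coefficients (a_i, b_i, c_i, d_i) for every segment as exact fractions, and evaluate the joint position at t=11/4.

  seg 0: a=-3 b=-1/3 c=0 d=1/3
  seg 1: a=-1 b=11/3 c=2 d=-2/3
S(11/4) = 83/32

Δ: Δ0=1, Δ1=5
row 1: diag=6, rhs=24; c'=1/6, d'=4
back: M1=4
M: M0=0, M1=4, M2=0
seg 0: a=-3, c=M0/2=0, d=(M1−M0)/(6·2)=1/3, b=Δ0−h0·(2M0+M1)/6=-1/3
seg 1: a=-1, c=M1/2=2, d=(M2−M1)/(6·1)=-2/3, b=Δ1−h1·(2M1+M2)/6=11/3
t_q=11/4 → seg 1, τ=3/4; S=-1+11/3·τ+2·τ²+-2/3·τ³=83/32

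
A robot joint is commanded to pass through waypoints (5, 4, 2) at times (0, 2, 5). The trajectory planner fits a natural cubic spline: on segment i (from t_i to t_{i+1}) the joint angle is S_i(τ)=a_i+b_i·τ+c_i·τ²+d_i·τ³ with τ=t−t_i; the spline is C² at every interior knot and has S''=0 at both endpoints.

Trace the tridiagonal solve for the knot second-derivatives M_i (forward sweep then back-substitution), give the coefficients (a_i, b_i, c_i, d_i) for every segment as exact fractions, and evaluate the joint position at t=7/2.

Δ: Δ0=-1/2, Δ1=-2/3
row 1: diag=10, rhs=-1; c'=3/10, d'=-1/10
back: M1=-1/10
M: M0=0, M1=-1/10, M2=0
seg 0: a=5, c=M0/2=0, d=(M1−M0)/(6·2)=-1/120, b=Δ0−h0·(2M0+M1)/6=-7/15
seg 1: a=4, c=M1/2=-1/20, d=(M2−M1)/(6·3)=1/180, b=Δ1−h1·(2M1+M2)/6=-17/30
t_q=7/2 → seg 1, τ=3/2; S=4+-17/30·τ+-1/20·τ²+1/180·τ³=489/160

  seg 0: a=5 b=-7/15 c=0 d=-1/120
  seg 1: a=4 b=-17/30 c=-1/20 d=1/180
S(7/2) = 489/160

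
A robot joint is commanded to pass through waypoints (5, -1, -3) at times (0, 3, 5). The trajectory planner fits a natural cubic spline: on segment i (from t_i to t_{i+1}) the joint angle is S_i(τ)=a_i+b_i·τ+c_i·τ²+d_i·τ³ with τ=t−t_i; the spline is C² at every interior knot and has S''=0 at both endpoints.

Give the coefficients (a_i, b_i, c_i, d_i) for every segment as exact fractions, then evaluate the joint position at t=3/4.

  seg 0: a=5 b=-23/10 c=0 d=1/30
  seg 1: a=-1 b=-7/5 c=3/10 d=-1/20
S(3/4) = 421/128

Δ: Δ0=-2, Δ1=-1
row 1: diag=10, rhs=6; c'=1/5, d'=3/5
back: M1=3/5
M: M0=0, M1=3/5, M2=0
seg 0: a=5, c=M0/2=0, d=(M1−M0)/(6·3)=1/30, b=Δ0−h0·(2M0+M1)/6=-23/10
seg 1: a=-1, c=M1/2=3/10, d=(M2−M1)/(6·2)=-1/20, b=Δ1−h1·(2M1+M2)/6=-7/5
t_q=3/4 → seg 0, τ=3/4; S=5+-23/10·τ+0·τ²+1/30·τ³=421/128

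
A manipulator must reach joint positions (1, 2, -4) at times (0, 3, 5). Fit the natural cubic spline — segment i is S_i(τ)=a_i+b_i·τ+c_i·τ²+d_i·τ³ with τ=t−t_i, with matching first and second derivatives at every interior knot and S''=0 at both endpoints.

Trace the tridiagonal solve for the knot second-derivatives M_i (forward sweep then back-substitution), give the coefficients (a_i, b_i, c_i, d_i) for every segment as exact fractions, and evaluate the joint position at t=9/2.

Δ: Δ0=1/3, Δ1=-3
row 1: diag=10, rhs=-20; c'=1/5, d'=-2
back: M1=-2
M: M0=0, M1=-2, M2=0
seg 0: a=1, c=M0/2=0, d=(M1−M0)/(6·3)=-1/9, b=Δ0−h0·(2M0+M1)/6=4/3
seg 1: a=2, c=M1/2=-1, d=(M2−M1)/(6·2)=1/6, b=Δ1−h1·(2M1+M2)/6=-5/3
t_q=9/2 → seg 1, τ=3/2; S=2+-5/3·τ+-1·τ²+1/6·τ³=-35/16

  seg 0: a=1 b=4/3 c=0 d=-1/9
  seg 1: a=2 b=-5/3 c=-1 d=1/6
S(9/2) = -35/16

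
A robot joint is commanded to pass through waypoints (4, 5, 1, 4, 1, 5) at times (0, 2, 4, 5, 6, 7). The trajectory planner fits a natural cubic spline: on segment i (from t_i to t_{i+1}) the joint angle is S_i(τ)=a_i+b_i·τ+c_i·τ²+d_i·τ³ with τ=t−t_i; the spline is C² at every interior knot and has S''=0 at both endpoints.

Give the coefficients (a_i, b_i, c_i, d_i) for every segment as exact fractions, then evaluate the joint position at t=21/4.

  seg 0: a=4 b=292/157 c=0 d=-427/1256
  seg 1: a=5 b=-697/314 c=-1281/628 d=675/628
  seg 2: a=1 b=791/314 c=2769/628 d=-2467/628
  seg 3: a=4 b=-281/628 c=-1158/157 d=3029/628
  seg 4: a=1 b=-229/314 c=4455/628 d=-1485/628
S(21/4) = 140773/40192

Δ: Δ0=1/2, Δ1=-2, Δ2=3, Δ3=-3, Δ4=4
row 1: diag=8, rhs=-15; c'=1/4, d'=-15/8
row 2: denom=6−2·1/4=11/2; d'=(30−2·-15/8)/(11/2)=135/22
row 3: denom=4−1·2/11=42/11; d'=(-36−1·135/22)/(42/11)=-309/28
row 4: denom=4−1·11/42=157/42; d'=(42−1·-309/28)/(157/42)=4455/314
back: M4=4455/314
back: M3=-309/28−11/42·4455/314=-2316/157
back: M2=135/22−2/11·-2316/157=2769/314
back: M1=-15/8−1/4·2769/314=-1281/314
M: M0=0, M1=-1281/314, M2=2769/314, M3=-2316/157, M4=4455/314, M5=0
seg 0: a=4, c=M0/2=0, d=(M1−M0)/(6·2)=-427/1256, b=Δ0−h0·(2M0+M1)/6=292/157
seg 1: a=5, c=M1/2=-1281/628, d=(M2−M1)/(6·2)=675/628, b=Δ1−h1·(2M1+M2)/6=-697/314
seg 2: a=1, c=M2/2=2769/628, d=(M3−M2)/(6·1)=-2467/628, b=Δ2−h2·(2M2+M3)/6=791/314
seg 3: a=4, c=M3/2=-1158/157, d=(M4−M3)/(6·1)=3029/628, b=Δ3−h3·(2M3+M4)/6=-281/628
seg 4: a=1, c=M4/2=4455/628, d=(M5−M4)/(6·1)=-1485/628, b=Δ4−h4·(2M4+M5)/6=-229/314
t_q=21/4 → seg 3, τ=1/4; S=4+-281/628·τ+-1158/157·τ²+3029/628·τ³=140773/40192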